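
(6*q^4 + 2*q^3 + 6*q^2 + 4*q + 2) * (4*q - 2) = 24*q^5 - 4*q^4 + 20*q^3 + 4*q^2 - 4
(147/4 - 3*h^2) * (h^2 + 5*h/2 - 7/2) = -3*h^4 - 15*h^3/2 + 189*h^2/4 + 735*h/8 - 1029/8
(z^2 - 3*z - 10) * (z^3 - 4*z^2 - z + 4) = z^5 - 7*z^4 + z^3 + 47*z^2 - 2*z - 40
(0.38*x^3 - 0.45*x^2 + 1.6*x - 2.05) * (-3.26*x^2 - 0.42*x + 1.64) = -1.2388*x^5 + 1.3074*x^4 - 4.4038*x^3 + 5.273*x^2 + 3.485*x - 3.362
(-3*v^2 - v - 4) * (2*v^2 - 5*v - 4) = -6*v^4 + 13*v^3 + 9*v^2 + 24*v + 16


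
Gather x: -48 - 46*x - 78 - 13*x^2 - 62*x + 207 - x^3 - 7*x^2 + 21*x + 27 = -x^3 - 20*x^2 - 87*x + 108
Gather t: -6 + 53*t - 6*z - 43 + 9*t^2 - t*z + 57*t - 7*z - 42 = 9*t^2 + t*(110 - z) - 13*z - 91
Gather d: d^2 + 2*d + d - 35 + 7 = d^2 + 3*d - 28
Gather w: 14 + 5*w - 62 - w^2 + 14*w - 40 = -w^2 + 19*w - 88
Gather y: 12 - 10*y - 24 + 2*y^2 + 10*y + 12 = 2*y^2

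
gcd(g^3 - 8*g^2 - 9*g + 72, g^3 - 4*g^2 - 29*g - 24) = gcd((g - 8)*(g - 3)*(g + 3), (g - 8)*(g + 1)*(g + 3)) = g^2 - 5*g - 24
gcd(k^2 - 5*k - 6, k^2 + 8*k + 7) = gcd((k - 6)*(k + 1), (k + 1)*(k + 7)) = k + 1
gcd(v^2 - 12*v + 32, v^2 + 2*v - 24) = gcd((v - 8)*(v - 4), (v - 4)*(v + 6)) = v - 4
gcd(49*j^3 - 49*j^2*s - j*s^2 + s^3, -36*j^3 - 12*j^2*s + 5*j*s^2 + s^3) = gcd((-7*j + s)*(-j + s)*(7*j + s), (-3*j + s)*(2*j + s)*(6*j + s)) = 1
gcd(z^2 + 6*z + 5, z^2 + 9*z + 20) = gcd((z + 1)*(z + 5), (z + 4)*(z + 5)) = z + 5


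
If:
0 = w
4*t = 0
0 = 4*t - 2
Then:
No Solution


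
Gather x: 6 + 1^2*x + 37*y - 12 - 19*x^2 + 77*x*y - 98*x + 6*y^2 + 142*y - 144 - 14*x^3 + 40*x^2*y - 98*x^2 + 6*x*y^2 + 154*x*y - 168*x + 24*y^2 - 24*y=-14*x^3 + x^2*(40*y - 117) + x*(6*y^2 + 231*y - 265) + 30*y^2 + 155*y - 150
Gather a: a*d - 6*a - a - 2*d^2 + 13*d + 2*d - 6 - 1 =a*(d - 7) - 2*d^2 + 15*d - 7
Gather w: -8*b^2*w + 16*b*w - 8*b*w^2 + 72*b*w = -8*b*w^2 + w*(-8*b^2 + 88*b)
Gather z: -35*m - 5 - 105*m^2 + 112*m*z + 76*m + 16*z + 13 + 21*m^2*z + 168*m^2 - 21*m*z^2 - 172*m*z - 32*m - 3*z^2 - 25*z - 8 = 63*m^2 + 9*m + z^2*(-21*m - 3) + z*(21*m^2 - 60*m - 9)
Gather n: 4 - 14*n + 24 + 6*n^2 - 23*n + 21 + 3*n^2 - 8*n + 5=9*n^2 - 45*n + 54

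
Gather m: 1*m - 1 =m - 1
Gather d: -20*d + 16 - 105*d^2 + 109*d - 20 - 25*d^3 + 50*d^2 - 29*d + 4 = -25*d^3 - 55*d^2 + 60*d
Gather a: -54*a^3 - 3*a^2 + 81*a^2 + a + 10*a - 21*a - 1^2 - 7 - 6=-54*a^3 + 78*a^2 - 10*a - 14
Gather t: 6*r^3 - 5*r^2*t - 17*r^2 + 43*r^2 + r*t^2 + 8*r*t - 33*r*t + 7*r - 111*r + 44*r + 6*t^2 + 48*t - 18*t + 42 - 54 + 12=6*r^3 + 26*r^2 - 60*r + t^2*(r + 6) + t*(-5*r^2 - 25*r + 30)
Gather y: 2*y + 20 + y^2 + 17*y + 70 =y^2 + 19*y + 90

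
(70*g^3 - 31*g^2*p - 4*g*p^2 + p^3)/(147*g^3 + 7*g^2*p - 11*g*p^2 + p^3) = (-10*g^2 + 3*g*p + p^2)/(-21*g^2 - 4*g*p + p^2)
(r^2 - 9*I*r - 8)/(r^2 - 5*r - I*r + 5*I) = (r - 8*I)/(r - 5)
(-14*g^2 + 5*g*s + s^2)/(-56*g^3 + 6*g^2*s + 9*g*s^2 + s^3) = 1/(4*g + s)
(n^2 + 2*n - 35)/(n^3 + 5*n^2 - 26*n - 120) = (n + 7)/(n^2 + 10*n + 24)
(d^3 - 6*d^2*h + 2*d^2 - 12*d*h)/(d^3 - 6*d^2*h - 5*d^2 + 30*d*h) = (d + 2)/(d - 5)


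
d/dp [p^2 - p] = 2*p - 1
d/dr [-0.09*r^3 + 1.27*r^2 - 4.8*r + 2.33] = -0.27*r^2 + 2.54*r - 4.8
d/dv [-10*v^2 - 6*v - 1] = -20*v - 6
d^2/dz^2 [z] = 0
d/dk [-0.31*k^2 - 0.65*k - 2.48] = -0.62*k - 0.65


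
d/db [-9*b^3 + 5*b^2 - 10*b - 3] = -27*b^2 + 10*b - 10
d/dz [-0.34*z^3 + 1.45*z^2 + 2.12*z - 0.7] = -1.02*z^2 + 2.9*z + 2.12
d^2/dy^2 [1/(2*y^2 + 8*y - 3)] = 4*(-2*y^2 - 8*y + 8*(y + 2)^2 + 3)/(2*y^2 + 8*y - 3)^3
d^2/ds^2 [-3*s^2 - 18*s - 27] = -6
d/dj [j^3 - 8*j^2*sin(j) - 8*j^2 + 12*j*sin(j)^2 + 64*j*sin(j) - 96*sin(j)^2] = -8*j^2*cos(j) + 3*j^2 - 16*j*sin(j) + 12*j*sin(2*j) + 64*j*cos(j) - 16*j + 12*sin(j)^2 + 64*sin(j) - 96*sin(2*j)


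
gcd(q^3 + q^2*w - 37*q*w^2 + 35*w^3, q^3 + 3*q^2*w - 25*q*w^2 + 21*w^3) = q^2 + 6*q*w - 7*w^2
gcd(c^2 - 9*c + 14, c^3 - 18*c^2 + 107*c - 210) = c - 7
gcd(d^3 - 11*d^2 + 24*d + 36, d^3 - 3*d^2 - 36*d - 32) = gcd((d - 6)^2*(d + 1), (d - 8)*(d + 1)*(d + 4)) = d + 1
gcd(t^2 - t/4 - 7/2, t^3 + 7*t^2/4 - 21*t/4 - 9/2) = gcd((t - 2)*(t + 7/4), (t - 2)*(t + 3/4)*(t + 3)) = t - 2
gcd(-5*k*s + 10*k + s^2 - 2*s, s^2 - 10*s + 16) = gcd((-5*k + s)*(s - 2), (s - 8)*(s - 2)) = s - 2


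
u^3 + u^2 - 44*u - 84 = (u - 7)*(u + 2)*(u + 6)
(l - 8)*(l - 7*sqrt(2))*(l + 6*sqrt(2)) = l^3 - 8*l^2 - sqrt(2)*l^2 - 84*l + 8*sqrt(2)*l + 672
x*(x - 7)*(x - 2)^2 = x^4 - 11*x^3 + 32*x^2 - 28*x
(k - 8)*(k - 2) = k^2 - 10*k + 16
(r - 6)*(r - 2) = r^2 - 8*r + 12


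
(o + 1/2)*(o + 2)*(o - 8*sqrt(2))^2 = o^4 - 16*sqrt(2)*o^3 + 5*o^3/2 - 40*sqrt(2)*o^2 + 129*o^2 - 16*sqrt(2)*o + 320*o + 128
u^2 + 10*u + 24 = (u + 4)*(u + 6)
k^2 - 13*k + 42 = (k - 7)*(k - 6)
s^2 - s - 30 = (s - 6)*(s + 5)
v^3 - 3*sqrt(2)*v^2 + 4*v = v*(v - 2*sqrt(2))*(v - sqrt(2))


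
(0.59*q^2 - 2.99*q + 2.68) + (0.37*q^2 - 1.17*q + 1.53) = 0.96*q^2 - 4.16*q + 4.21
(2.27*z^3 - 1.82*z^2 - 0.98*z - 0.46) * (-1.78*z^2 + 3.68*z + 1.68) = -4.0406*z^5 + 11.5932*z^4 - 1.1396*z^3 - 5.8452*z^2 - 3.3392*z - 0.7728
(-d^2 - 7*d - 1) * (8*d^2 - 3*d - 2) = -8*d^4 - 53*d^3 + 15*d^2 + 17*d + 2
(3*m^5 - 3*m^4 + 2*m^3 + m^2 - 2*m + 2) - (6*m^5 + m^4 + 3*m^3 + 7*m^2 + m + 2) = -3*m^5 - 4*m^4 - m^3 - 6*m^2 - 3*m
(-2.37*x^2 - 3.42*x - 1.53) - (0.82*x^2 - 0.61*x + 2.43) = -3.19*x^2 - 2.81*x - 3.96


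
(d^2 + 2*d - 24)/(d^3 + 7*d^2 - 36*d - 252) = (d - 4)/(d^2 + d - 42)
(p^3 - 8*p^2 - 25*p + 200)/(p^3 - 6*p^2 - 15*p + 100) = (p^2 - 3*p - 40)/(p^2 - p - 20)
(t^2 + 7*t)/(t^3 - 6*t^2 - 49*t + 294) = t/(t^2 - 13*t + 42)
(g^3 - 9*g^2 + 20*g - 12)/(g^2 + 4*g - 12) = (g^2 - 7*g + 6)/(g + 6)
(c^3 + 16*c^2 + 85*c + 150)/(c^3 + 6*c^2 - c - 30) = (c^2 + 11*c + 30)/(c^2 + c - 6)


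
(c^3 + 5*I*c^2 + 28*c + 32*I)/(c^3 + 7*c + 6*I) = (c^2 + 4*I*c + 32)/(c^2 - I*c + 6)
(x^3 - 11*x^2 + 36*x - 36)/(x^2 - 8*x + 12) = x - 3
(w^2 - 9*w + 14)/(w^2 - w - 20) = (-w^2 + 9*w - 14)/(-w^2 + w + 20)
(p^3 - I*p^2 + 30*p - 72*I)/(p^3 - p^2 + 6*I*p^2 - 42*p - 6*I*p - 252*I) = (p^2 - 7*I*p - 12)/(p^2 - p - 42)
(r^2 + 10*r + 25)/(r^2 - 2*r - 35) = (r + 5)/(r - 7)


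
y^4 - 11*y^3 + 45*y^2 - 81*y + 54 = (y - 3)^3*(y - 2)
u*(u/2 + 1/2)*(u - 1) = u^3/2 - u/2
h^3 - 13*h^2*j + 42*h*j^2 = h*(h - 7*j)*(h - 6*j)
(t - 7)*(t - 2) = t^2 - 9*t + 14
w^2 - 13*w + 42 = (w - 7)*(w - 6)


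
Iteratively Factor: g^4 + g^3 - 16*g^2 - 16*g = (g + 1)*(g^3 - 16*g) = (g - 4)*(g + 1)*(g^2 + 4*g) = (g - 4)*(g + 1)*(g + 4)*(g)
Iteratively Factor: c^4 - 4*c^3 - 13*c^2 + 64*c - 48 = (c + 4)*(c^3 - 8*c^2 + 19*c - 12) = (c - 1)*(c + 4)*(c^2 - 7*c + 12) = (c - 4)*(c - 1)*(c + 4)*(c - 3)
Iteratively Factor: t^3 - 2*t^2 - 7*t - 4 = (t + 1)*(t^2 - 3*t - 4) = (t - 4)*(t + 1)*(t + 1)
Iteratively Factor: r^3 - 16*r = (r + 4)*(r^2 - 4*r) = r*(r + 4)*(r - 4)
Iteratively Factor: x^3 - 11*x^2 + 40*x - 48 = (x - 3)*(x^2 - 8*x + 16) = (x - 4)*(x - 3)*(x - 4)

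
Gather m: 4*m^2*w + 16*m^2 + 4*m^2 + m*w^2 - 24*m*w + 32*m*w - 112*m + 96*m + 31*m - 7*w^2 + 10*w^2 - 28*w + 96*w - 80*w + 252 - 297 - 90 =m^2*(4*w + 20) + m*(w^2 + 8*w + 15) + 3*w^2 - 12*w - 135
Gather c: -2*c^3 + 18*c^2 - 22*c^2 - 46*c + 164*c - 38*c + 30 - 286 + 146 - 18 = -2*c^3 - 4*c^2 + 80*c - 128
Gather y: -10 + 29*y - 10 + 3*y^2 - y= 3*y^2 + 28*y - 20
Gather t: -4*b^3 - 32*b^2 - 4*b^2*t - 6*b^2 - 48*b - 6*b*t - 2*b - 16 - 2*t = -4*b^3 - 38*b^2 - 50*b + t*(-4*b^2 - 6*b - 2) - 16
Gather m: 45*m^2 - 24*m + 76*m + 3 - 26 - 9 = 45*m^2 + 52*m - 32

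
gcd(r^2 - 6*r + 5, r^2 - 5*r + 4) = r - 1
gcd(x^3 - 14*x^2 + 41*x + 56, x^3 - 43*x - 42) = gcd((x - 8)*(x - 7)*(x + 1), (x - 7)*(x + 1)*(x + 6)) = x^2 - 6*x - 7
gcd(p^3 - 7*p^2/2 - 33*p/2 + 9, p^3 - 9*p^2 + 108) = p^2 - 3*p - 18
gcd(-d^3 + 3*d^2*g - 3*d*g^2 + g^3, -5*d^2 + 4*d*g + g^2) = d - g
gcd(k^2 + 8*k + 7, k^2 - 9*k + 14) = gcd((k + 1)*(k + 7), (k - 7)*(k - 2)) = 1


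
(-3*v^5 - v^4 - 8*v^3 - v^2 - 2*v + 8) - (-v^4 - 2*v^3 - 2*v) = -3*v^5 - 6*v^3 - v^2 + 8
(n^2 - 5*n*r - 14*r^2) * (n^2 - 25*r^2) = n^4 - 5*n^3*r - 39*n^2*r^2 + 125*n*r^3 + 350*r^4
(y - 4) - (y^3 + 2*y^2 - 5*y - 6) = -y^3 - 2*y^2 + 6*y + 2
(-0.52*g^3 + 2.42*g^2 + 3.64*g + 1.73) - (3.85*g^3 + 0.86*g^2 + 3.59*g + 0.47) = -4.37*g^3 + 1.56*g^2 + 0.0500000000000003*g + 1.26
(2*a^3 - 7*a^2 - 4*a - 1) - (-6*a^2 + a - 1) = 2*a^3 - a^2 - 5*a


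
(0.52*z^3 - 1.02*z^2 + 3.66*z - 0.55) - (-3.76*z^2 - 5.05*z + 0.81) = 0.52*z^3 + 2.74*z^2 + 8.71*z - 1.36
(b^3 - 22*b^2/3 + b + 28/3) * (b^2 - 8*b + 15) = b^5 - 46*b^4/3 + 224*b^3/3 - 326*b^2/3 - 179*b/3 + 140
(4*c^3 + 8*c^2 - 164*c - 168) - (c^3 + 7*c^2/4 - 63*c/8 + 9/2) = 3*c^3 + 25*c^2/4 - 1249*c/8 - 345/2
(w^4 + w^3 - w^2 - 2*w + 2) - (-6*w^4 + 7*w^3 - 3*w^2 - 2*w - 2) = 7*w^4 - 6*w^3 + 2*w^2 + 4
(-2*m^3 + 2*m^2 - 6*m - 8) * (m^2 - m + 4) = -2*m^5 + 4*m^4 - 16*m^3 + 6*m^2 - 16*m - 32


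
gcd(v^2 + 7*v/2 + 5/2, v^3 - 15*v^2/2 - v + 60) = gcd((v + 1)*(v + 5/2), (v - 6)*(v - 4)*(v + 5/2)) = v + 5/2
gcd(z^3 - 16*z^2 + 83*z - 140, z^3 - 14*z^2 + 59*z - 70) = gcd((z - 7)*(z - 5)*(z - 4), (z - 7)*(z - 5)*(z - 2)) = z^2 - 12*z + 35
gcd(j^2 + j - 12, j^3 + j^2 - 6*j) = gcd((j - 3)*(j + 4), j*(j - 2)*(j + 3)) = 1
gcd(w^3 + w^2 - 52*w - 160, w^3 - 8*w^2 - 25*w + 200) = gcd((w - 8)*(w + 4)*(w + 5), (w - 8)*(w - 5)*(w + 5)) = w^2 - 3*w - 40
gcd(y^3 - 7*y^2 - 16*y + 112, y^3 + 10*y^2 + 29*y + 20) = y + 4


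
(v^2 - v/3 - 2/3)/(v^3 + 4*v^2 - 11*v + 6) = (v + 2/3)/(v^2 + 5*v - 6)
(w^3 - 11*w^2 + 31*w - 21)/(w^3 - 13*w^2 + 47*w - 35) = (w - 3)/(w - 5)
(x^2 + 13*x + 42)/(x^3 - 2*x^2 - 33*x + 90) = (x + 7)/(x^2 - 8*x + 15)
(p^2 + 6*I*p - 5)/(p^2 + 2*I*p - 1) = (p + 5*I)/(p + I)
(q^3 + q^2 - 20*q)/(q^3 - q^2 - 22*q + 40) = q/(q - 2)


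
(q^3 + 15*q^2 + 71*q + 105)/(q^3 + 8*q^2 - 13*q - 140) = (q + 3)/(q - 4)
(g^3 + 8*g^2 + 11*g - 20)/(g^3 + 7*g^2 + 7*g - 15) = (g + 4)/(g + 3)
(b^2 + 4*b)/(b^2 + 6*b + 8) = b/(b + 2)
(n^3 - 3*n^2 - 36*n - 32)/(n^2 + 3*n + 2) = (n^2 - 4*n - 32)/(n + 2)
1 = 1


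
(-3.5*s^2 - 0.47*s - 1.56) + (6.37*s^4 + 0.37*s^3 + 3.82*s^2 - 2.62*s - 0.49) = 6.37*s^4 + 0.37*s^3 + 0.32*s^2 - 3.09*s - 2.05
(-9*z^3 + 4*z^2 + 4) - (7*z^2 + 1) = -9*z^3 - 3*z^2 + 3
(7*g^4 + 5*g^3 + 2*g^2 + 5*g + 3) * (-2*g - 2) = -14*g^5 - 24*g^4 - 14*g^3 - 14*g^2 - 16*g - 6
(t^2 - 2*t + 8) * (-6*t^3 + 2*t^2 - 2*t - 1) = -6*t^5 + 14*t^4 - 54*t^3 + 19*t^2 - 14*t - 8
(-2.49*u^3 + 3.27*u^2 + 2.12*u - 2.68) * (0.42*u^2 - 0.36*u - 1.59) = -1.0458*u^5 + 2.2698*u^4 + 3.6723*u^3 - 7.0881*u^2 - 2.406*u + 4.2612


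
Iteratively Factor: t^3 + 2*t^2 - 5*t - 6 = (t - 2)*(t^2 + 4*t + 3) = (t - 2)*(t + 1)*(t + 3)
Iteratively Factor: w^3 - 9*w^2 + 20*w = (w)*(w^2 - 9*w + 20) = w*(w - 4)*(w - 5)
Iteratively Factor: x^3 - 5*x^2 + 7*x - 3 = (x - 1)*(x^2 - 4*x + 3) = (x - 3)*(x - 1)*(x - 1)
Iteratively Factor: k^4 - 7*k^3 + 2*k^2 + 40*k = (k)*(k^3 - 7*k^2 + 2*k + 40) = k*(k - 5)*(k^2 - 2*k - 8) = k*(k - 5)*(k + 2)*(k - 4)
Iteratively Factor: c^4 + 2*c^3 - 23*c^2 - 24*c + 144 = (c + 4)*(c^3 - 2*c^2 - 15*c + 36) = (c - 3)*(c + 4)*(c^2 + c - 12) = (c - 3)^2*(c + 4)*(c + 4)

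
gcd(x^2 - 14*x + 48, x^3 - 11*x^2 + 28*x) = 1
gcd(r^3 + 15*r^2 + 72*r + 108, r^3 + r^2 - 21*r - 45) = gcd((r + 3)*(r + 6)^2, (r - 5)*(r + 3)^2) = r + 3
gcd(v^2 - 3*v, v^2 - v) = v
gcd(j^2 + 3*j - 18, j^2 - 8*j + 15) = j - 3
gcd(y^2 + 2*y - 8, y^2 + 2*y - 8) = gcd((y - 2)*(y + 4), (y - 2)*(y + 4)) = y^2 + 2*y - 8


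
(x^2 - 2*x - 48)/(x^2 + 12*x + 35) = (x^2 - 2*x - 48)/(x^2 + 12*x + 35)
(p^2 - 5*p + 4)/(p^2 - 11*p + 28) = (p - 1)/(p - 7)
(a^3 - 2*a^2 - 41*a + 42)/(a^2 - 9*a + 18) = (a^3 - 2*a^2 - 41*a + 42)/(a^2 - 9*a + 18)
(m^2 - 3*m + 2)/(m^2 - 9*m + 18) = (m^2 - 3*m + 2)/(m^2 - 9*m + 18)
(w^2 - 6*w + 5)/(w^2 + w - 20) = (w^2 - 6*w + 5)/(w^2 + w - 20)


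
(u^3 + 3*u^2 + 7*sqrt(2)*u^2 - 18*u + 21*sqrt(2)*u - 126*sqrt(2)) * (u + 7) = u^4 + 7*sqrt(2)*u^3 + 10*u^3 + 3*u^2 + 70*sqrt(2)*u^2 - 126*u + 21*sqrt(2)*u - 882*sqrt(2)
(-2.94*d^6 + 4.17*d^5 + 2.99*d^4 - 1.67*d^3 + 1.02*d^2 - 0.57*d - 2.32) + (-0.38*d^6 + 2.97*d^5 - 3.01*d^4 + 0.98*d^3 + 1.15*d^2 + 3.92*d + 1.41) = -3.32*d^6 + 7.14*d^5 - 0.0199999999999996*d^4 - 0.69*d^3 + 2.17*d^2 + 3.35*d - 0.91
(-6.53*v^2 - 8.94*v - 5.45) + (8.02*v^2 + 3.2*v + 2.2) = 1.49*v^2 - 5.74*v - 3.25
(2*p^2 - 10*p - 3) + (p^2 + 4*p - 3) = 3*p^2 - 6*p - 6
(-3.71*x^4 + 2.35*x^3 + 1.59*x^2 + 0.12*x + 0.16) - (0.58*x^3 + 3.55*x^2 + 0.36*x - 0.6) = -3.71*x^4 + 1.77*x^3 - 1.96*x^2 - 0.24*x + 0.76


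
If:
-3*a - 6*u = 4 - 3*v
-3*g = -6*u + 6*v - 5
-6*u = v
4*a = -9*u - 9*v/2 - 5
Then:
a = -32/25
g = 118/75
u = -1/150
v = 1/25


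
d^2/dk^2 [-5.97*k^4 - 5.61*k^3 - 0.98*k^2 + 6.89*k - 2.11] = -71.64*k^2 - 33.66*k - 1.96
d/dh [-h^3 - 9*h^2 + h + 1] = -3*h^2 - 18*h + 1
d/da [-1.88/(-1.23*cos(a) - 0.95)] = 2.3124*sin(a)/(1.23*cos(a) + 0.95)^2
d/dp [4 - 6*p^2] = -12*p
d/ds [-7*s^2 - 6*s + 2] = -14*s - 6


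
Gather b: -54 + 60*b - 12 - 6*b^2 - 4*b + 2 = -6*b^2 + 56*b - 64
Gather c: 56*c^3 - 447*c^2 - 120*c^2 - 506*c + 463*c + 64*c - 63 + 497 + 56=56*c^3 - 567*c^2 + 21*c + 490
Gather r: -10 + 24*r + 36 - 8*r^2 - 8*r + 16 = -8*r^2 + 16*r + 42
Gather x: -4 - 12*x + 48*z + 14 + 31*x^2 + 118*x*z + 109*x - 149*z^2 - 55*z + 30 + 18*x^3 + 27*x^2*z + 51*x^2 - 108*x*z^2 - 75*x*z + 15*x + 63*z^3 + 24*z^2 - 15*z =18*x^3 + x^2*(27*z + 82) + x*(-108*z^2 + 43*z + 112) + 63*z^3 - 125*z^2 - 22*z + 40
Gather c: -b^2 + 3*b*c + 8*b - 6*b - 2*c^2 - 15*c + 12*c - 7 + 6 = -b^2 + 2*b - 2*c^2 + c*(3*b - 3) - 1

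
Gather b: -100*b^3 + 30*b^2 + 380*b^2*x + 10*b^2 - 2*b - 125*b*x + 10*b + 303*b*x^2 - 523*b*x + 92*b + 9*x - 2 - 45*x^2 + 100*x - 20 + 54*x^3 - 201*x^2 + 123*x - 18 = -100*b^3 + b^2*(380*x + 40) + b*(303*x^2 - 648*x + 100) + 54*x^3 - 246*x^2 + 232*x - 40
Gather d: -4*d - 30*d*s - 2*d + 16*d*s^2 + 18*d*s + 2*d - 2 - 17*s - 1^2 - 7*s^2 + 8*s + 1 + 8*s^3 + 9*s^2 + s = d*(16*s^2 - 12*s - 4) + 8*s^3 + 2*s^2 - 8*s - 2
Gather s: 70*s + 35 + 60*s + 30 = 130*s + 65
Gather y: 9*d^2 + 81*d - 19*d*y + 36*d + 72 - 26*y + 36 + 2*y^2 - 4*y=9*d^2 + 117*d + 2*y^2 + y*(-19*d - 30) + 108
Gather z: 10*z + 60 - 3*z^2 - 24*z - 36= -3*z^2 - 14*z + 24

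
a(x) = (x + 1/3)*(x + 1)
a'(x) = 2*x + 4/3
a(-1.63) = 0.82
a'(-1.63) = -1.93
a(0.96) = 2.53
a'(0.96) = 3.25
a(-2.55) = 3.44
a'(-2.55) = -3.77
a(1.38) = 4.08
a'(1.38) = 4.09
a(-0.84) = -0.08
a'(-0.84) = -0.35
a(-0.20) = 0.11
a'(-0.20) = 0.93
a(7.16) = 61.15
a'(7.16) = 15.65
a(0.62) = 1.54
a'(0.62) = 2.57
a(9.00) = 93.33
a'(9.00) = 19.33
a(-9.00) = 69.33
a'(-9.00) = -16.67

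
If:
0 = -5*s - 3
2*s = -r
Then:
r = 6/5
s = -3/5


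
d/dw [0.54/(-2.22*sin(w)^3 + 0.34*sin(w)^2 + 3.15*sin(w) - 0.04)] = (3.5964*sin(w)^2 - 0.3672*sin(w) - 1.701)*cos(w)/(2.22*sin(w)^3 - 0.34*sin(w)^2 - 3.15*sin(w) + 0.04)^2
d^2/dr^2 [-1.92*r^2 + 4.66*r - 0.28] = -3.84000000000000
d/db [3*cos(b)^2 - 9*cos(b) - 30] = 3*(3 - 2*cos(b))*sin(b)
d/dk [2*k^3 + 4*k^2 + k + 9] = 6*k^2 + 8*k + 1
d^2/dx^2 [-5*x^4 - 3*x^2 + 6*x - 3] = -60*x^2 - 6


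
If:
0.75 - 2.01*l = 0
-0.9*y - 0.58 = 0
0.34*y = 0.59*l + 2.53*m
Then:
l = 0.37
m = -0.17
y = -0.64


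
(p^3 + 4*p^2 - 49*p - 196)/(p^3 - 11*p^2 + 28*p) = (p^2 + 11*p + 28)/(p*(p - 4))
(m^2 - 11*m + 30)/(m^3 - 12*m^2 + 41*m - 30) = 1/(m - 1)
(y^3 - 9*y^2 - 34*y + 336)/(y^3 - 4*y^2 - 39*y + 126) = (y - 8)/(y - 3)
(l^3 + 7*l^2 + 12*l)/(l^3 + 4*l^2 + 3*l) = (l + 4)/(l + 1)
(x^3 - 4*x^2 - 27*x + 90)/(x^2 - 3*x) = x - 1 - 30/x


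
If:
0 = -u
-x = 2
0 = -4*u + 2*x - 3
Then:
No Solution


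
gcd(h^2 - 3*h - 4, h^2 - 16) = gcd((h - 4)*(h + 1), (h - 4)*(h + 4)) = h - 4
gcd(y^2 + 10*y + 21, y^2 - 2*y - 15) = y + 3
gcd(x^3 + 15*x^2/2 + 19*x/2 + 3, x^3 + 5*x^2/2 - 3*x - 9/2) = x + 1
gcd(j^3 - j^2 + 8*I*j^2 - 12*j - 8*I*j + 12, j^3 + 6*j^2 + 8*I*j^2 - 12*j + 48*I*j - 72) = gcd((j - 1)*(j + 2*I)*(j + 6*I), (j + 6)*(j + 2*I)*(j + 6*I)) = j^2 + 8*I*j - 12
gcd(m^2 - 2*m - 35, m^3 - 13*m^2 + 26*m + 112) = m - 7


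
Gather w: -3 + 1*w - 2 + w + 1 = 2*w - 4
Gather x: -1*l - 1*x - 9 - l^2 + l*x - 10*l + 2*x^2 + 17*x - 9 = -l^2 - 11*l + 2*x^2 + x*(l + 16) - 18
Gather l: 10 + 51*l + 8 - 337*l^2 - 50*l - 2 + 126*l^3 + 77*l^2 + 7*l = 126*l^3 - 260*l^2 + 8*l + 16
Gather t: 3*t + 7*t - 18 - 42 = 10*t - 60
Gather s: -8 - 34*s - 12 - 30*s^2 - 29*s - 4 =-30*s^2 - 63*s - 24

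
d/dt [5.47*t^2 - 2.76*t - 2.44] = 10.94*t - 2.76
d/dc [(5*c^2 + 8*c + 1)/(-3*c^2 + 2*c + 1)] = 2*(17*c^2 + 8*c + 3)/(9*c^4 - 12*c^3 - 2*c^2 + 4*c + 1)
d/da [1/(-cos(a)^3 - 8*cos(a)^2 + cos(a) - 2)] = (-3*cos(a)^2 - 16*cos(a) + 1)*sin(a)/(sin(a)^2*cos(a) + 8*sin(a)^2 - 10)^2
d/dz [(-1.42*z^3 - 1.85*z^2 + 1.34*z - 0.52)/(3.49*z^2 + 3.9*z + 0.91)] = (-4.9558*z^4 - 11.076*z^3 - 15.7682*z^2 + 0.2626*z + 3.2474)/(12.1801*z^4 + 27.222*z^3 + 21.5618*z^2 + 7.098*z + 0.8281)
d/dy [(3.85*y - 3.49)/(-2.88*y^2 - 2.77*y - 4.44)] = (11.088*y^2 - 20.1024*y - 26.7613)/(8.2944*y^4 + 15.9552*y^3 + 33.2473*y^2 + 24.5976*y + 19.7136)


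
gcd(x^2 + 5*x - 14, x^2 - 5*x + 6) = x - 2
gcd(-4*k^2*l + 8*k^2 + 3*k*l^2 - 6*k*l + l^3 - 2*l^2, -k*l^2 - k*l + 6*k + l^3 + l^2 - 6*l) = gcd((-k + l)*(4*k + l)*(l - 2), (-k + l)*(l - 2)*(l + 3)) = k*l - 2*k - l^2 + 2*l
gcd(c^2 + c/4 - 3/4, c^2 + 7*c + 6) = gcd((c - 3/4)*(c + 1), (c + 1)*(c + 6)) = c + 1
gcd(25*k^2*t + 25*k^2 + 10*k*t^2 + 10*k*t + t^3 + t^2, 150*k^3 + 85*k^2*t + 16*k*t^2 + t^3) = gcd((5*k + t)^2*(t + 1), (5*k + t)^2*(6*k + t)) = 25*k^2 + 10*k*t + t^2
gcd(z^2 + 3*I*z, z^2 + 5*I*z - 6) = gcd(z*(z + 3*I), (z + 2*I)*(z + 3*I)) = z + 3*I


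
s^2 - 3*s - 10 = (s - 5)*(s + 2)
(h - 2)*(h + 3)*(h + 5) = h^3 + 6*h^2 - h - 30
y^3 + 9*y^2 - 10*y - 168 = (y - 4)*(y + 6)*(y + 7)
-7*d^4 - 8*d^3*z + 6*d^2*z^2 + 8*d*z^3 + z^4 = (-d + z)*(d + z)^2*(7*d + z)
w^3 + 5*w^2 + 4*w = w*(w + 1)*(w + 4)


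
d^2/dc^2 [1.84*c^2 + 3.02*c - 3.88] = 3.68000000000000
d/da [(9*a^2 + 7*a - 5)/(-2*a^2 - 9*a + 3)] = (-67*a^2 + 34*a - 24)/(4*a^4 + 36*a^3 + 69*a^2 - 54*a + 9)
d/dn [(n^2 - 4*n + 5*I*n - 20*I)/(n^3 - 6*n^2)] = (-n^3 + n^2*(8 - 10*I) + 6*n*(-4 + 15*I) - 240*I)/(n^3*(n^2 - 12*n + 36))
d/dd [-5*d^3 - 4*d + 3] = -15*d^2 - 4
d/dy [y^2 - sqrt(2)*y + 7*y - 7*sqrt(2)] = 2*y - sqrt(2) + 7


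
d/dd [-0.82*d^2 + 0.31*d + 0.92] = 0.31 - 1.64*d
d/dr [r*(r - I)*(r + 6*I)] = 3*r^2 + 10*I*r + 6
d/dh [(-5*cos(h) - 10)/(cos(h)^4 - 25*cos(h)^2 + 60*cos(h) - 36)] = 5*(-3*(1 - cos(2*h))^2/4 + 94*cos(h) + 19*cos(2*h)/2 - 2*cos(3*h) - 287/2)*sin(h)/(cos(h)^4 - 25*cos(h)^2 + 60*cos(h) - 36)^2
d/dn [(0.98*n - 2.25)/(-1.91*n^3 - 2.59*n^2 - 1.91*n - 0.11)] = (3.7436*n^3 - 10.3543*n^2 - 11.655*n - 4.4053)/(3.6481*n^6 + 9.8938*n^5 + 14.0043*n^4 + 10.314*n^3 + 4.2179*n^2 + 0.4202*n + 0.0121)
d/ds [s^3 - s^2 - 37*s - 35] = 3*s^2 - 2*s - 37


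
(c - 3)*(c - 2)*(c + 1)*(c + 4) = c^4 - 15*c^2 + 10*c + 24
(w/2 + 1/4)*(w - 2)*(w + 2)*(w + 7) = w^4/2 + 15*w^3/4 - w^2/4 - 15*w - 7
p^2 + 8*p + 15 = (p + 3)*(p + 5)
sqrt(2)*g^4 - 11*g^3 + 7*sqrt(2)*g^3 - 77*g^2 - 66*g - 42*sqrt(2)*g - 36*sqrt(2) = (g + 1)*(g + 6)*(g - 6*sqrt(2))*(sqrt(2)*g + 1)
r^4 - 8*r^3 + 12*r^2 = r^2*(r - 6)*(r - 2)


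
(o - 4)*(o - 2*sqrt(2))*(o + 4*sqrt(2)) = o^3 - 4*o^2 + 2*sqrt(2)*o^2 - 16*o - 8*sqrt(2)*o + 64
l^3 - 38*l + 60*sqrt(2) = (l - 3*sqrt(2))*(l - 2*sqrt(2))*(l + 5*sqrt(2))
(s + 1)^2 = s^2 + 2*s + 1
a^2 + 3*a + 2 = (a + 1)*(a + 2)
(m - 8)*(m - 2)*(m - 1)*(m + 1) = m^4 - 10*m^3 + 15*m^2 + 10*m - 16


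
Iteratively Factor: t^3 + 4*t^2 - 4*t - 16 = (t - 2)*(t^2 + 6*t + 8) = (t - 2)*(t + 4)*(t + 2)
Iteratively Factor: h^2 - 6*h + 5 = (h - 1)*(h - 5)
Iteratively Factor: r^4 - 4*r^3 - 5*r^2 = (r + 1)*(r^3 - 5*r^2) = r*(r + 1)*(r^2 - 5*r) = r*(r - 5)*(r + 1)*(r)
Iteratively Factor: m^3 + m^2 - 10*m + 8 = (m + 4)*(m^2 - 3*m + 2) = (m - 1)*(m + 4)*(m - 2)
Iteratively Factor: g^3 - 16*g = (g + 4)*(g^2 - 4*g) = (g - 4)*(g + 4)*(g)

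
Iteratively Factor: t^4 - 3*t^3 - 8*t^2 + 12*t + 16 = (t - 4)*(t^3 + t^2 - 4*t - 4) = (t - 4)*(t - 2)*(t^2 + 3*t + 2) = (t - 4)*(t - 2)*(t + 2)*(t + 1)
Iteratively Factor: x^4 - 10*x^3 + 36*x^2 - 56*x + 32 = (x - 2)*(x^3 - 8*x^2 + 20*x - 16) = (x - 2)^2*(x^2 - 6*x + 8) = (x - 4)*(x - 2)^2*(x - 2)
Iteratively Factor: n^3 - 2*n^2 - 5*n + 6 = (n - 1)*(n^2 - n - 6) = (n - 3)*(n - 1)*(n + 2)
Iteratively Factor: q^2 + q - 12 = (q - 3)*(q + 4)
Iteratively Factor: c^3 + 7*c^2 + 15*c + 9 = (c + 1)*(c^2 + 6*c + 9) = (c + 1)*(c + 3)*(c + 3)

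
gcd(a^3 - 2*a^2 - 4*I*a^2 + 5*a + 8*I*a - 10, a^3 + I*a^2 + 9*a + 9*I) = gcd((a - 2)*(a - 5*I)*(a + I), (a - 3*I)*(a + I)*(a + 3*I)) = a + I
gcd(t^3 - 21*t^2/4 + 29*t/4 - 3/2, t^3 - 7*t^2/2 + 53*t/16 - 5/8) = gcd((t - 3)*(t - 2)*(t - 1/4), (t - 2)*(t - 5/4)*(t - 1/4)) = t^2 - 9*t/4 + 1/2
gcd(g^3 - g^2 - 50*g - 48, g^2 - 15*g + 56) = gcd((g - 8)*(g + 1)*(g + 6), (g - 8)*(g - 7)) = g - 8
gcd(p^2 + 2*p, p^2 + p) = p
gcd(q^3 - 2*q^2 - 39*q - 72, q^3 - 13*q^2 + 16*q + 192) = q^2 - 5*q - 24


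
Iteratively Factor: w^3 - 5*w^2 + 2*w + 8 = (w - 4)*(w^2 - w - 2) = (w - 4)*(w + 1)*(w - 2)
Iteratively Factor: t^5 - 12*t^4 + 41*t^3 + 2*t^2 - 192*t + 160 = (t + 2)*(t^4 - 14*t^3 + 69*t^2 - 136*t + 80) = (t - 4)*(t + 2)*(t^3 - 10*t^2 + 29*t - 20) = (t - 5)*(t - 4)*(t + 2)*(t^2 - 5*t + 4) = (t - 5)*(t - 4)*(t - 1)*(t + 2)*(t - 4)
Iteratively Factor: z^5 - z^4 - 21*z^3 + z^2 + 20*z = (z)*(z^4 - z^3 - 21*z^2 + z + 20) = z*(z - 1)*(z^3 - 21*z - 20) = z*(z - 1)*(z + 4)*(z^2 - 4*z - 5) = z*(z - 5)*(z - 1)*(z + 4)*(z + 1)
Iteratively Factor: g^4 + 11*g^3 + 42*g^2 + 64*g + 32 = (g + 2)*(g^3 + 9*g^2 + 24*g + 16) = (g + 2)*(g + 4)*(g^2 + 5*g + 4) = (g + 1)*(g + 2)*(g + 4)*(g + 4)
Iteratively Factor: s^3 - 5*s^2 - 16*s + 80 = (s - 4)*(s^2 - s - 20) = (s - 5)*(s - 4)*(s + 4)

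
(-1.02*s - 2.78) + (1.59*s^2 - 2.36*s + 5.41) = 1.59*s^2 - 3.38*s + 2.63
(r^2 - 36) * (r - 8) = r^3 - 8*r^2 - 36*r + 288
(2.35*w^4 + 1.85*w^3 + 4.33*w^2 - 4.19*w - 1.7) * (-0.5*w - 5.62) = -1.175*w^5 - 14.132*w^4 - 12.562*w^3 - 22.2396*w^2 + 24.3978*w + 9.554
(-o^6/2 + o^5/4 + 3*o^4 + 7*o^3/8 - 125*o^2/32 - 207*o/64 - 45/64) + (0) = -o^6/2 + o^5/4 + 3*o^4 + 7*o^3/8 - 125*o^2/32 - 207*o/64 - 45/64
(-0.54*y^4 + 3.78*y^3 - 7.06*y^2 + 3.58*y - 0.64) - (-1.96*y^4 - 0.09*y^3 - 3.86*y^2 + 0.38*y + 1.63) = 1.42*y^4 + 3.87*y^3 - 3.2*y^2 + 3.2*y - 2.27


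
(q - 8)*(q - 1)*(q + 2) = q^3 - 7*q^2 - 10*q + 16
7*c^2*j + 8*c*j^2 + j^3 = j*(c + j)*(7*c + j)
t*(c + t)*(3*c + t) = 3*c^2*t + 4*c*t^2 + t^3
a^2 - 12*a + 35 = (a - 7)*(a - 5)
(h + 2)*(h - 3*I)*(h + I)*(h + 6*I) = h^4 + 2*h^3 + 4*I*h^3 + 15*h^2 + 8*I*h^2 + 30*h + 18*I*h + 36*I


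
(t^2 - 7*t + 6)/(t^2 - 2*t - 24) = (t - 1)/(t + 4)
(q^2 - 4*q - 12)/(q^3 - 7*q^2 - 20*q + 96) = (q^2 - 4*q - 12)/(q^3 - 7*q^2 - 20*q + 96)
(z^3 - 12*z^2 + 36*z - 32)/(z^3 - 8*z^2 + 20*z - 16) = (z - 8)/(z - 4)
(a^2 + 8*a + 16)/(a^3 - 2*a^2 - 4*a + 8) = (a^2 + 8*a + 16)/(a^3 - 2*a^2 - 4*a + 8)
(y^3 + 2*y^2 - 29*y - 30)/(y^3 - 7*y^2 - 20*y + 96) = (y^3 + 2*y^2 - 29*y - 30)/(y^3 - 7*y^2 - 20*y + 96)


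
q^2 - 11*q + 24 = (q - 8)*(q - 3)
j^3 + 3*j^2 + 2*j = j*(j + 1)*(j + 2)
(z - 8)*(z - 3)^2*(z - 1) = z^4 - 15*z^3 + 71*z^2 - 129*z + 72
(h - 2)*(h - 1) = h^2 - 3*h + 2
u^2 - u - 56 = (u - 8)*(u + 7)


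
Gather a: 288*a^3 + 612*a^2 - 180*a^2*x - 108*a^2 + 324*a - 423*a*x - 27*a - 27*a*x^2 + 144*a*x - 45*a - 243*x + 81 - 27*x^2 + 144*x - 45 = 288*a^3 + a^2*(504 - 180*x) + a*(-27*x^2 - 279*x + 252) - 27*x^2 - 99*x + 36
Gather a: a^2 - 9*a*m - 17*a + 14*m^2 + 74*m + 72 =a^2 + a*(-9*m - 17) + 14*m^2 + 74*m + 72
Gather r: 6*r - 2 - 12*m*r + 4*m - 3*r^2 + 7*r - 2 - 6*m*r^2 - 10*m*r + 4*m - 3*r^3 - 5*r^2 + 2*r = 8*m - 3*r^3 + r^2*(-6*m - 8) + r*(15 - 22*m) - 4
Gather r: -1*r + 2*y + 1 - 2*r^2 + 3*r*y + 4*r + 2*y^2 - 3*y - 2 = -2*r^2 + r*(3*y + 3) + 2*y^2 - y - 1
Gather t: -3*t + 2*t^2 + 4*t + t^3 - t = t^3 + 2*t^2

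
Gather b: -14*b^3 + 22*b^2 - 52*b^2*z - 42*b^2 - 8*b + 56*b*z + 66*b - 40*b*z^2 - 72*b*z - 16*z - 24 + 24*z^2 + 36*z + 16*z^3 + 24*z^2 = -14*b^3 + b^2*(-52*z - 20) + b*(-40*z^2 - 16*z + 58) + 16*z^3 + 48*z^2 + 20*z - 24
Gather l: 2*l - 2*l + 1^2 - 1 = 0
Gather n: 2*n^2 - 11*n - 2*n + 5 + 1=2*n^2 - 13*n + 6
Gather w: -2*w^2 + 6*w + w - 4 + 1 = -2*w^2 + 7*w - 3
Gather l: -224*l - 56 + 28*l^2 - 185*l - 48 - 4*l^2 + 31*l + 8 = 24*l^2 - 378*l - 96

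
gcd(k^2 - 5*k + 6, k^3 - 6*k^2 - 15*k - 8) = 1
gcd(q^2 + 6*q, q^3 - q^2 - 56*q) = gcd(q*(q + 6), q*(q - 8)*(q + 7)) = q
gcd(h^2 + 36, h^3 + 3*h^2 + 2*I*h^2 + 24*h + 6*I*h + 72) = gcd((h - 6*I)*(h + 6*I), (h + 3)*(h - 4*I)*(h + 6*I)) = h + 6*I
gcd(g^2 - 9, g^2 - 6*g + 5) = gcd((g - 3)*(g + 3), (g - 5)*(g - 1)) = 1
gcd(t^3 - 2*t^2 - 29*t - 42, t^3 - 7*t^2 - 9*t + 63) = t^2 - 4*t - 21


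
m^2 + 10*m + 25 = (m + 5)^2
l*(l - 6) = l^2 - 6*l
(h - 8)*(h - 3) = h^2 - 11*h + 24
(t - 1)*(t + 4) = t^2 + 3*t - 4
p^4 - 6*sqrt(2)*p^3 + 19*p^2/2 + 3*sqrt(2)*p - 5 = (p - 5*sqrt(2))*(p - sqrt(2))*(p - sqrt(2)/2)*(p + sqrt(2)/2)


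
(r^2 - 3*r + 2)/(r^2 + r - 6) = (r - 1)/(r + 3)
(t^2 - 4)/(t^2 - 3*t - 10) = (t - 2)/(t - 5)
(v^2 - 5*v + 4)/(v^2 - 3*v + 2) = (v - 4)/(v - 2)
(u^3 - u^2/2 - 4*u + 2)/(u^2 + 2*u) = u - 5/2 + 1/u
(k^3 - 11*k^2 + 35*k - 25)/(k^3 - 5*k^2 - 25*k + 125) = (k - 1)/(k + 5)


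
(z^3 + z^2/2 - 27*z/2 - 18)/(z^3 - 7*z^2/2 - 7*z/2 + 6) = (z + 3)/(z - 1)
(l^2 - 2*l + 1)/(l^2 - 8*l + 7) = (l - 1)/(l - 7)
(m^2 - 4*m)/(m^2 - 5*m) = (m - 4)/(m - 5)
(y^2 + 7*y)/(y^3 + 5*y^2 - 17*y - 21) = y/(y^2 - 2*y - 3)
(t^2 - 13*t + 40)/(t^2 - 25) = (t - 8)/(t + 5)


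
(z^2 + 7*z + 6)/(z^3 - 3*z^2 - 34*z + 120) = (z + 1)/(z^2 - 9*z + 20)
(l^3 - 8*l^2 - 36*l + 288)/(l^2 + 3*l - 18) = (l^2 - 14*l + 48)/(l - 3)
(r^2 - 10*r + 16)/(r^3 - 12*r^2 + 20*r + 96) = (r - 2)/(r^2 - 4*r - 12)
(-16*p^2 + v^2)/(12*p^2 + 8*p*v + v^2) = (-16*p^2 + v^2)/(12*p^2 + 8*p*v + v^2)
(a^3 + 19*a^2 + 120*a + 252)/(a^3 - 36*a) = (a^2 + 13*a + 42)/(a*(a - 6))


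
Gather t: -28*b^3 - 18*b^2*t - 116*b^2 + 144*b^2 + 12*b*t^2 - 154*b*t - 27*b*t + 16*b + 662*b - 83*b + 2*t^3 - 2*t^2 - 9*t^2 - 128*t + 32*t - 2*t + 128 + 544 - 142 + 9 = -28*b^3 + 28*b^2 + 595*b + 2*t^3 + t^2*(12*b - 11) + t*(-18*b^2 - 181*b - 98) + 539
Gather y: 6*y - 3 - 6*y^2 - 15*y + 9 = -6*y^2 - 9*y + 6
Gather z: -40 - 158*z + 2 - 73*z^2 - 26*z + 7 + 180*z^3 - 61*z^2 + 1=180*z^3 - 134*z^2 - 184*z - 30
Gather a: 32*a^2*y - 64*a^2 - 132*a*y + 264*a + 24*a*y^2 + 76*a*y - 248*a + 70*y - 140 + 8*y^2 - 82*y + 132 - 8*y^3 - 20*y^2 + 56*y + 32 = a^2*(32*y - 64) + a*(24*y^2 - 56*y + 16) - 8*y^3 - 12*y^2 + 44*y + 24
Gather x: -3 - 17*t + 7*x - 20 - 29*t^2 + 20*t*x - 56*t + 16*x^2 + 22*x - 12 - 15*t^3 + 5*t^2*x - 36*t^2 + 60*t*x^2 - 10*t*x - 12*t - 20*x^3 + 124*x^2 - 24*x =-15*t^3 - 65*t^2 - 85*t - 20*x^3 + x^2*(60*t + 140) + x*(5*t^2 + 10*t + 5) - 35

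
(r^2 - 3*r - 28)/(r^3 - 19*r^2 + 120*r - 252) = (r + 4)/(r^2 - 12*r + 36)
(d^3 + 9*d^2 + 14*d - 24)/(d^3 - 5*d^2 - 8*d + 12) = (d^2 + 10*d + 24)/(d^2 - 4*d - 12)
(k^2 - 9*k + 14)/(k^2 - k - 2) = (k - 7)/(k + 1)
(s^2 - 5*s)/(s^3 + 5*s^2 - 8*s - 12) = s*(s - 5)/(s^3 + 5*s^2 - 8*s - 12)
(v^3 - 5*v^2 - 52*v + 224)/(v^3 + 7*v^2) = 1 - 12/v + 32/v^2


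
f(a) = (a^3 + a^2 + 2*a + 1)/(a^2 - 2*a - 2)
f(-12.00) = -9.68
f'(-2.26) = 0.56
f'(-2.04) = 0.51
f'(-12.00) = 0.95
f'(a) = (2 - 2*a)*(a^3 + a^2 + 2*a + 1)/(a^2 - 2*a - 2)^2 + (3*a^2 + 2*a + 2)/(a^2 - 2*a - 2) = (a^4 - 4*a^3 - 10*a^2 - 6*a - 2)/(a^4 - 4*a^3 + 8*a + 4)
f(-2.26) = -1.31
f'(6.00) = 0.07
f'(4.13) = -4.07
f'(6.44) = 0.28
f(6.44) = 12.12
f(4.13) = 14.24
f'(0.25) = -0.70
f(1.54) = -3.73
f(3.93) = 15.22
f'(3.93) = -5.91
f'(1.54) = -5.99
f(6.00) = 12.05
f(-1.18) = -0.92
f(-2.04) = -1.19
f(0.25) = -0.65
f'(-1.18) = -0.11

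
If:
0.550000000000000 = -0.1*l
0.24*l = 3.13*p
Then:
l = -5.50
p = -0.42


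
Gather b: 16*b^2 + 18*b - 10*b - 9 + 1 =16*b^2 + 8*b - 8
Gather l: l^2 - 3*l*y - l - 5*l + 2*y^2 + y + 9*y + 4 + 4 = l^2 + l*(-3*y - 6) + 2*y^2 + 10*y + 8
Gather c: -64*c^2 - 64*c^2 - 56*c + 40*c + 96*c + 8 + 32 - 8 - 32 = -128*c^2 + 80*c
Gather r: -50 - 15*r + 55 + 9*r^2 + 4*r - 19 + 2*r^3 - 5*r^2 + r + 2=2*r^3 + 4*r^2 - 10*r - 12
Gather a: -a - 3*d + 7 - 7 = -a - 3*d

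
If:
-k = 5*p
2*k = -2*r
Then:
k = -r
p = r/5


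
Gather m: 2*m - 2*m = 0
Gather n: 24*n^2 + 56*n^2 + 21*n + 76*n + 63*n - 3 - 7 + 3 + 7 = 80*n^2 + 160*n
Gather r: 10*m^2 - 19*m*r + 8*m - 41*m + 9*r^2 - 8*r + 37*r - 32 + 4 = 10*m^2 - 33*m + 9*r^2 + r*(29 - 19*m) - 28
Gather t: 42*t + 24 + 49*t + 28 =91*t + 52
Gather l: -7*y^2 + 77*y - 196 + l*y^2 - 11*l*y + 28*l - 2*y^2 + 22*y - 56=l*(y^2 - 11*y + 28) - 9*y^2 + 99*y - 252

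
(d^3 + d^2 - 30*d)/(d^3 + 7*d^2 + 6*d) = (d - 5)/(d + 1)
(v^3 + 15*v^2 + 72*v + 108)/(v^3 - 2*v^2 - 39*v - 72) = (v^2 + 12*v + 36)/(v^2 - 5*v - 24)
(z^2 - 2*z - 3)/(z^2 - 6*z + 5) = (z^2 - 2*z - 3)/(z^2 - 6*z + 5)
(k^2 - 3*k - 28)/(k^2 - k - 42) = (k + 4)/(k + 6)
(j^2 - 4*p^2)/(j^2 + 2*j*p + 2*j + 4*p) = (j - 2*p)/(j + 2)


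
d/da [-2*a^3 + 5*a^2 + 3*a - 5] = -6*a^2 + 10*a + 3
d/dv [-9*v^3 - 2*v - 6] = -27*v^2 - 2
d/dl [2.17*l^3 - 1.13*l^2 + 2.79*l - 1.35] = 6.51*l^2 - 2.26*l + 2.79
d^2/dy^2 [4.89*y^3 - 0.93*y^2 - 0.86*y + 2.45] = 29.34*y - 1.86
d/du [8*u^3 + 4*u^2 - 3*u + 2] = 24*u^2 + 8*u - 3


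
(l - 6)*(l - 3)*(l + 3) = l^3 - 6*l^2 - 9*l + 54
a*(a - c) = a^2 - a*c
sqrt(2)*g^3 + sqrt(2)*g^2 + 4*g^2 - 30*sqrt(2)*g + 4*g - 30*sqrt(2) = (g - 3*sqrt(2))*(g + 5*sqrt(2))*(sqrt(2)*g + sqrt(2))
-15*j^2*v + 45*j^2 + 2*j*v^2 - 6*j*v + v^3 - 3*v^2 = (-3*j + v)*(5*j + v)*(v - 3)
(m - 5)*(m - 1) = m^2 - 6*m + 5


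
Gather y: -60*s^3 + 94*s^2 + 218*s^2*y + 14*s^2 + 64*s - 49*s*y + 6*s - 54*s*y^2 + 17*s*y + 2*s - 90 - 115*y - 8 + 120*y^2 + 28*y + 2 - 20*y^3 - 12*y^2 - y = -60*s^3 + 108*s^2 + 72*s - 20*y^3 + y^2*(108 - 54*s) + y*(218*s^2 - 32*s - 88) - 96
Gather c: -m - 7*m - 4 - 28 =-8*m - 32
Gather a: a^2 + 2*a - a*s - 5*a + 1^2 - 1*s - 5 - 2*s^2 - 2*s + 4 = a^2 + a*(-s - 3) - 2*s^2 - 3*s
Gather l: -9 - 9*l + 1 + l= -8*l - 8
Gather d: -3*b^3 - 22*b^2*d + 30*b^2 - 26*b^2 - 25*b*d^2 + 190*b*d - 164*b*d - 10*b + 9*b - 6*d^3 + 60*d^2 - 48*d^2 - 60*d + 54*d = -3*b^3 + 4*b^2 - b - 6*d^3 + d^2*(12 - 25*b) + d*(-22*b^2 + 26*b - 6)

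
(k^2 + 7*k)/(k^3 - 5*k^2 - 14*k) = (k + 7)/(k^2 - 5*k - 14)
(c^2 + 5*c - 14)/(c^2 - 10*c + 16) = (c + 7)/(c - 8)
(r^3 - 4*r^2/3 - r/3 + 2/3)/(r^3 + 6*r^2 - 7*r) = (3*r^2 - r - 2)/(3*r*(r + 7))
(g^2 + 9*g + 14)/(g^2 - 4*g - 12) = (g + 7)/(g - 6)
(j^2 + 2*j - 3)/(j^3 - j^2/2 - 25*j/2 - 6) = 2*(j - 1)/(2*j^2 - 7*j - 4)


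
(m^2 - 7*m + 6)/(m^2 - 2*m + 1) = (m - 6)/(m - 1)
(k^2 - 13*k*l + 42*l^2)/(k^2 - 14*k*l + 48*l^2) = (k - 7*l)/(k - 8*l)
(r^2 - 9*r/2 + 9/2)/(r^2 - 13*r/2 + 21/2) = (2*r - 3)/(2*r - 7)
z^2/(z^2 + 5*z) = z/(z + 5)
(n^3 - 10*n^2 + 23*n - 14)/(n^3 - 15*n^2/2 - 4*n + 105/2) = 2*(n^2 - 3*n + 2)/(2*n^2 - n - 15)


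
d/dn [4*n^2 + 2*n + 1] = 8*n + 2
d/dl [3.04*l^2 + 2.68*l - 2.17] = 6.08*l + 2.68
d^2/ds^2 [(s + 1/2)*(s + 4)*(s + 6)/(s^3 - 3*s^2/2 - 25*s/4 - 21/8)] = 24*(64*s^3 + 468*s^2 + 72*s + 771)/(64*s^6 - 384*s^5 - 240*s^4 + 3520*s^3 + 1260*s^2 - 10584*s - 9261)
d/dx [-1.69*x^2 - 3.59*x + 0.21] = -3.38*x - 3.59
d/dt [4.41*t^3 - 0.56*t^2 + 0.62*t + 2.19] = 13.23*t^2 - 1.12*t + 0.62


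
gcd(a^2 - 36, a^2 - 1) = 1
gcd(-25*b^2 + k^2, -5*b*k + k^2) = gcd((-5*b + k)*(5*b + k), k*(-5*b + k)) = 5*b - k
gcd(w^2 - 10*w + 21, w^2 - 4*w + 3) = w - 3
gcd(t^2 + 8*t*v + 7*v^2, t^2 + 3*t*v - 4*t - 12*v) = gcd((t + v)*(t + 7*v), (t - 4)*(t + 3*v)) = 1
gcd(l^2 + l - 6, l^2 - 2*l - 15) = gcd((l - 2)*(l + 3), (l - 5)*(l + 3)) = l + 3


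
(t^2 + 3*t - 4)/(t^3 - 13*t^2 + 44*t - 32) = (t + 4)/(t^2 - 12*t + 32)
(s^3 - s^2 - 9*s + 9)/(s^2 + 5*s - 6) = (s^2 - 9)/(s + 6)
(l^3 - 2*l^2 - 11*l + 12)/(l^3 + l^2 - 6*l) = (l^2 - 5*l + 4)/(l*(l - 2))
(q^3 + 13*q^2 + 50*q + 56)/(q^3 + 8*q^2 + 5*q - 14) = (q + 4)/(q - 1)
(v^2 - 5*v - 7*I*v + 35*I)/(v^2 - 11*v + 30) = (v - 7*I)/(v - 6)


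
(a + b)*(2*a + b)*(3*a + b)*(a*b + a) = 6*a^4*b + 6*a^4 + 11*a^3*b^2 + 11*a^3*b + 6*a^2*b^3 + 6*a^2*b^2 + a*b^4 + a*b^3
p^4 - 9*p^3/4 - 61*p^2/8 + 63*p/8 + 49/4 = (p - 7/2)*(p - 7/4)*(p + 1)*(p + 2)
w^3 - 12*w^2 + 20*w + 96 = (w - 8)*(w - 6)*(w + 2)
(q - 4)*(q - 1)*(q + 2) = q^3 - 3*q^2 - 6*q + 8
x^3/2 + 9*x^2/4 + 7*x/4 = x*(x/2 + 1/2)*(x + 7/2)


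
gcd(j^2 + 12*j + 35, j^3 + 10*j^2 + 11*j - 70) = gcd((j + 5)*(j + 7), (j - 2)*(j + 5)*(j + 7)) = j^2 + 12*j + 35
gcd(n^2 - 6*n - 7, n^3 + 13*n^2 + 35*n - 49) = 1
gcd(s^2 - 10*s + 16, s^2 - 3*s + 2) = s - 2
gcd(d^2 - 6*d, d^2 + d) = d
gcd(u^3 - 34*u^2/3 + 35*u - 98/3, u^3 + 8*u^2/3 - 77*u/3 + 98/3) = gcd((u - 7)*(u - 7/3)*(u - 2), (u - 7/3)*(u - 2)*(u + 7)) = u^2 - 13*u/3 + 14/3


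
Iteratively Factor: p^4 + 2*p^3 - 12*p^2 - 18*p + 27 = (p + 3)*(p^3 - p^2 - 9*p + 9) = (p + 3)^2*(p^2 - 4*p + 3) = (p - 1)*(p + 3)^2*(p - 3)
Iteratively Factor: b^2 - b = (b)*(b - 1)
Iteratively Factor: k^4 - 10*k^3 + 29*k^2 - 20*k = (k - 4)*(k^3 - 6*k^2 + 5*k) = k*(k - 4)*(k^2 - 6*k + 5) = k*(k - 5)*(k - 4)*(k - 1)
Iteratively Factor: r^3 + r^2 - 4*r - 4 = (r + 2)*(r^2 - r - 2) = (r - 2)*(r + 2)*(r + 1)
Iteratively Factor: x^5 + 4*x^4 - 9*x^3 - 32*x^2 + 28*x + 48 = (x - 2)*(x^4 + 6*x^3 + 3*x^2 - 26*x - 24) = (x - 2)^2*(x^3 + 8*x^2 + 19*x + 12) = (x - 2)^2*(x + 3)*(x^2 + 5*x + 4) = (x - 2)^2*(x + 1)*(x + 3)*(x + 4)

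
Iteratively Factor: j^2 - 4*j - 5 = (j - 5)*(j + 1)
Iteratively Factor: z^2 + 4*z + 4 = (z + 2)*(z + 2)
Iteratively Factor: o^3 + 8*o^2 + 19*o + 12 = (o + 3)*(o^2 + 5*o + 4) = (o + 1)*(o + 3)*(o + 4)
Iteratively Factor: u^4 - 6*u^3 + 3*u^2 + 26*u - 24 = (u - 4)*(u^3 - 2*u^2 - 5*u + 6) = (u - 4)*(u - 1)*(u^2 - u - 6) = (u - 4)*(u - 1)*(u + 2)*(u - 3)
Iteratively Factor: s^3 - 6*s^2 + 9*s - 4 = (s - 4)*(s^2 - 2*s + 1) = (s - 4)*(s - 1)*(s - 1)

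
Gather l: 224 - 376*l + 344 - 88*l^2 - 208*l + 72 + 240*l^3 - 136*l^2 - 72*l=240*l^3 - 224*l^2 - 656*l + 640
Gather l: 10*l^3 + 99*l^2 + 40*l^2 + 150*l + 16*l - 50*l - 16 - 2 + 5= 10*l^3 + 139*l^2 + 116*l - 13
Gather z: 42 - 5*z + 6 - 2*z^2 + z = -2*z^2 - 4*z + 48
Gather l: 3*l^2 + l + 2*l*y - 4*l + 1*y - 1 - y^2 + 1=3*l^2 + l*(2*y - 3) - y^2 + y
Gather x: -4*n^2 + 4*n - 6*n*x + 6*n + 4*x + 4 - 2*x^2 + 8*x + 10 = -4*n^2 + 10*n - 2*x^2 + x*(12 - 6*n) + 14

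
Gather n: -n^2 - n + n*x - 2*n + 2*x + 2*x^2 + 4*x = -n^2 + n*(x - 3) + 2*x^2 + 6*x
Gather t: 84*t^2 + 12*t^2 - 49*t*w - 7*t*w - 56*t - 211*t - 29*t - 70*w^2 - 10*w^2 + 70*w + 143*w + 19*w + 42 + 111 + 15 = 96*t^2 + t*(-56*w - 296) - 80*w^2 + 232*w + 168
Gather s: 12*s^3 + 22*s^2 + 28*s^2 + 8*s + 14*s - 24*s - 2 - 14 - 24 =12*s^3 + 50*s^2 - 2*s - 40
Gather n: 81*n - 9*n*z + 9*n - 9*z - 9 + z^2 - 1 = n*(90 - 9*z) + z^2 - 9*z - 10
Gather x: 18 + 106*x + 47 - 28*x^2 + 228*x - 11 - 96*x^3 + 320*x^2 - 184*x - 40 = -96*x^3 + 292*x^2 + 150*x + 14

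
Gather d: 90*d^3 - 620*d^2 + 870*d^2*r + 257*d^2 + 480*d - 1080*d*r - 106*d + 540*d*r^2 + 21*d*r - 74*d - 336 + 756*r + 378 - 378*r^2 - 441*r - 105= 90*d^3 + d^2*(870*r - 363) + d*(540*r^2 - 1059*r + 300) - 378*r^2 + 315*r - 63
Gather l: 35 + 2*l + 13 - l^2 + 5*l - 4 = -l^2 + 7*l + 44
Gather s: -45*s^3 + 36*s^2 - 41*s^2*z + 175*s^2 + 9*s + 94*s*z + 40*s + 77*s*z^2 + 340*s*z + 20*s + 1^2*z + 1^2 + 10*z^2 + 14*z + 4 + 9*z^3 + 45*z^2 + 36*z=-45*s^3 + s^2*(211 - 41*z) + s*(77*z^2 + 434*z + 69) + 9*z^3 + 55*z^2 + 51*z + 5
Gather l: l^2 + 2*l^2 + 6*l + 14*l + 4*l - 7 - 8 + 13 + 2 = 3*l^2 + 24*l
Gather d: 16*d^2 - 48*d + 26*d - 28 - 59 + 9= 16*d^2 - 22*d - 78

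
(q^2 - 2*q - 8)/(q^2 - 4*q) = (q + 2)/q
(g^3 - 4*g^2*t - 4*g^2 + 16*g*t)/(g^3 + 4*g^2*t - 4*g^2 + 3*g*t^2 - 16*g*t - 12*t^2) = g*(g - 4*t)/(g^2 + 4*g*t + 3*t^2)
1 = 1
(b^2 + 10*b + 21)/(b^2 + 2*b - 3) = (b + 7)/(b - 1)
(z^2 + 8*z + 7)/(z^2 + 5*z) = (z^2 + 8*z + 7)/(z*(z + 5))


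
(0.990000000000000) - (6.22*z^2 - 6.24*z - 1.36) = -6.22*z^2 + 6.24*z + 2.35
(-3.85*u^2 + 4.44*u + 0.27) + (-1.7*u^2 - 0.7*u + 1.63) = -5.55*u^2 + 3.74*u + 1.9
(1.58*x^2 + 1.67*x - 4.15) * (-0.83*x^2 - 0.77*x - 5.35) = -1.3114*x^4 - 2.6027*x^3 - 6.2944*x^2 - 5.739*x + 22.2025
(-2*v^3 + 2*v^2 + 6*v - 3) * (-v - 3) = 2*v^4 + 4*v^3 - 12*v^2 - 15*v + 9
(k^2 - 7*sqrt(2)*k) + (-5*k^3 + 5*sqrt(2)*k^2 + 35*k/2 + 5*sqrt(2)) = -5*k^3 + k^2 + 5*sqrt(2)*k^2 - 7*sqrt(2)*k + 35*k/2 + 5*sqrt(2)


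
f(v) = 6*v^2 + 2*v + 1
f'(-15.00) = -178.00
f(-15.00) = 1321.00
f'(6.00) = 74.00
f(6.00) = 229.00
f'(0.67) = 10.04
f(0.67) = 5.03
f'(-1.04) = -10.48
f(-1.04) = 5.41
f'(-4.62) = -53.44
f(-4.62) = 119.83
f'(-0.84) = -8.08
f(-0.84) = 3.55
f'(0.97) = 13.64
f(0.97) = 8.59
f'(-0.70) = -6.40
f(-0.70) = 2.54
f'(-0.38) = -2.56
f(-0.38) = 1.11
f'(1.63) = 21.56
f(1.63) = 20.20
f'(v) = 12*v + 2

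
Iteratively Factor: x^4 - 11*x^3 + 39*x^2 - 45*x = (x - 3)*(x^3 - 8*x^2 + 15*x) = (x - 3)^2*(x^2 - 5*x) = x*(x - 3)^2*(x - 5)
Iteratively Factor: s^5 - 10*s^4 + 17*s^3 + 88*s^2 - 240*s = (s - 4)*(s^4 - 6*s^3 - 7*s^2 + 60*s) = s*(s - 4)*(s^3 - 6*s^2 - 7*s + 60) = s*(s - 5)*(s - 4)*(s^2 - s - 12) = s*(s - 5)*(s - 4)*(s + 3)*(s - 4)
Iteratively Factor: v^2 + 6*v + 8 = (v + 4)*(v + 2)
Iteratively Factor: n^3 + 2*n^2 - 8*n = (n - 2)*(n^2 + 4*n) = n*(n - 2)*(n + 4)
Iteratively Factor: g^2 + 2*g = (g)*(g + 2)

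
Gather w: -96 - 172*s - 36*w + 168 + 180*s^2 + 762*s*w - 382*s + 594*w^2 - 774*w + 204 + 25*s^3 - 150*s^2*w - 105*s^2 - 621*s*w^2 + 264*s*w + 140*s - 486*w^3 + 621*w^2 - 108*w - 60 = 25*s^3 + 75*s^2 - 414*s - 486*w^3 + w^2*(1215 - 621*s) + w*(-150*s^2 + 1026*s - 918) + 216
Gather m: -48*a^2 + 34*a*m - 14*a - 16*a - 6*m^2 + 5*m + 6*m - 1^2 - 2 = -48*a^2 - 30*a - 6*m^2 + m*(34*a + 11) - 3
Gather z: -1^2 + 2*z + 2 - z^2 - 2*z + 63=64 - z^2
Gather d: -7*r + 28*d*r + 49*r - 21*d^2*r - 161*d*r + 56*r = -21*d^2*r - 133*d*r + 98*r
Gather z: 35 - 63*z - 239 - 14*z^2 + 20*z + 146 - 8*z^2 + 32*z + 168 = -22*z^2 - 11*z + 110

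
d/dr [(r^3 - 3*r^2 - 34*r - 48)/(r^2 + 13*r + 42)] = (r^4 + 26*r^3 + 121*r^2 - 156*r - 804)/(r^4 + 26*r^3 + 253*r^2 + 1092*r + 1764)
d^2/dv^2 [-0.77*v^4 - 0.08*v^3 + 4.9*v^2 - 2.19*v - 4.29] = -9.24*v^2 - 0.48*v + 9.8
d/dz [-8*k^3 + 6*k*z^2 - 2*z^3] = 6*z*(2*k - z)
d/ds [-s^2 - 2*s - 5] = -2*s - 2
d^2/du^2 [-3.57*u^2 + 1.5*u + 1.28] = -7.14000000000000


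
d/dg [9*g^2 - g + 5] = 18*g - 1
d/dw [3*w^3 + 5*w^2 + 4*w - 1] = 9*w^2 + 10*w + 4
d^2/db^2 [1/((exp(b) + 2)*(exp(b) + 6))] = 4*(exp(3*b) + 6*exp(2*b) + 4*exp(b) - 24)*exp(b)/(exp(6*b) + 24*exp(5*b) + 228*exp(4*b) + 1088*exp(3*b) + 2736*exp(2*b) + 3456*exp(b) + 1728)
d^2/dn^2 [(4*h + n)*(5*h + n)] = 2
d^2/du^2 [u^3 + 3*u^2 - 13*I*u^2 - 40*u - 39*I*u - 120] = 6*u + 6 - 26*I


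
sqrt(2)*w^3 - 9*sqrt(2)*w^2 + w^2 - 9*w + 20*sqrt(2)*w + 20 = (w - 5)*(w - 4)*(sqrt(2)*w + 1)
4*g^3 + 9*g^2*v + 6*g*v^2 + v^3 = (g + v)^2*(4*g + v)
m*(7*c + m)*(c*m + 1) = 7*c^2*m^2 + c*m^3 + 7*c*m + m^2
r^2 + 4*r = r*(r + 4)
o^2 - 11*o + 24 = (o - 8)*(o - 3)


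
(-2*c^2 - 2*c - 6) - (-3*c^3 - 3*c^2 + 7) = 3*c^3 + c^2 - 2*c - 13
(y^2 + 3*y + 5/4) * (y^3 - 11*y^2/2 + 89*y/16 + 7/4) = y^5 - 5*y^4/2 - 155*y^3/16 + 185*y^2/16 + 781*y/64 + 35/16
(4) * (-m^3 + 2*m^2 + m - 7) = -4*m^3 + 8*m^2 + 4*m - 28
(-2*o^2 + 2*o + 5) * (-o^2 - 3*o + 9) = 2*o^4 + 4*o^3 - 29*o^2 + 3*o + 45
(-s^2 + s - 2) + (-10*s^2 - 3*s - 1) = -11*s^2 - 2*s - 3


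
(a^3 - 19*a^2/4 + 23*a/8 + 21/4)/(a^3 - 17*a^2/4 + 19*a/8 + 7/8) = (4*a^2 - 5*a - 6)/(4*a^2 - 3*a - 1)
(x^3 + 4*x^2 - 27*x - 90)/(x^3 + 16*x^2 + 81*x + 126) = (x - 5)/(x + 7)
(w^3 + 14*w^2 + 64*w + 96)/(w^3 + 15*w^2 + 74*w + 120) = (w + 4)/(w + 5)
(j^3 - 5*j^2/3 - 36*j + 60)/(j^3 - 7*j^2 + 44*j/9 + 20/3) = 3*(j + 6)/(3*j + 2)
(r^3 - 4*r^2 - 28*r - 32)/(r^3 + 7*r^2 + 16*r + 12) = (r - 8)/(r + 3)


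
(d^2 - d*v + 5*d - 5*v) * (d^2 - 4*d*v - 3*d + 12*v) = d^4 - 5*d^3*v + 2*d^3 + 4*d^2*v^2 - 10*d^2*v - 15*d^2 + 8*d*v^2 + 75*d*v - 60*v^2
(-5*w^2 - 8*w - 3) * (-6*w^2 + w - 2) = 30*w^4 + 43*w^3 + 20*w^2 + 13*w + 6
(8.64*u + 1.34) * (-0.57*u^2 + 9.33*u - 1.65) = -4.9248*u^3 + 79.8474*u^2 - 1.7538*u - 2.211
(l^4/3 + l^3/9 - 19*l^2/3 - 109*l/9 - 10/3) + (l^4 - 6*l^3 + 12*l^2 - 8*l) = 4*l^4/3 - 53*l^3/9 + 17*l^2/3 - 181*l/9 - 10/3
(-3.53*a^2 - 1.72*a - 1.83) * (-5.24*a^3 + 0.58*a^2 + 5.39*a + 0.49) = 18.4972*a^5 + 6.9654*a^4 - 10.4351*a^3 - 12.0619*a^2 - 10.7065*a - 0.8967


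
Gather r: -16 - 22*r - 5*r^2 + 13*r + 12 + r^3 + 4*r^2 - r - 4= r^3 - r^2 - 10*r - 8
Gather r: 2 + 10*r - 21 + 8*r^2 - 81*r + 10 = 8*r^2 - 71*r - 9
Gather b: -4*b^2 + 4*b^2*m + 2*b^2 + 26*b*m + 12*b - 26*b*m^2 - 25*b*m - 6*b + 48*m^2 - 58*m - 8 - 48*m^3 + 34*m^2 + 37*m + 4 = b^2*(4*m - 2) + b*(-26*m^2 + m + 6) - 48*m^3 + 82*m^2 - 21*m - 4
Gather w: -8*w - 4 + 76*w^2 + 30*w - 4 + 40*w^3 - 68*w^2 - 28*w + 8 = 40*w^3 + 8*w^2 - 6*w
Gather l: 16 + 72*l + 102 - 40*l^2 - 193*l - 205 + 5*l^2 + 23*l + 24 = -35*l^2 - 98*l - 63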